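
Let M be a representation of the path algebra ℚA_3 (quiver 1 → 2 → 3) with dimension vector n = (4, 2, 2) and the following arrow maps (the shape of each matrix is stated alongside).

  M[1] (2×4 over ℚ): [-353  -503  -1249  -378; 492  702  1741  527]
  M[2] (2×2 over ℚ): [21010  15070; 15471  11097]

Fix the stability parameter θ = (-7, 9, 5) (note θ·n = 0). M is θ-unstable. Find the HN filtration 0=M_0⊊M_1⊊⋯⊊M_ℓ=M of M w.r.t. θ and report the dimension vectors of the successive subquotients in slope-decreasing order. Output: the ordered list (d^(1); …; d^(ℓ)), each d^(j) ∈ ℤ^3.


Barcode: M ≅ I[1,1]^2, I[1,2], I[1,3], I[3,3]. HN layers by μ_θ (4 steps, strictly decreasing):
  μ^(1)=9; μ^(2)=7; μ^(3)=5; μ^(4)=-7

((0, 1, 0); (0, 1, 1); (0, 0, 1); (4, 0, 0))


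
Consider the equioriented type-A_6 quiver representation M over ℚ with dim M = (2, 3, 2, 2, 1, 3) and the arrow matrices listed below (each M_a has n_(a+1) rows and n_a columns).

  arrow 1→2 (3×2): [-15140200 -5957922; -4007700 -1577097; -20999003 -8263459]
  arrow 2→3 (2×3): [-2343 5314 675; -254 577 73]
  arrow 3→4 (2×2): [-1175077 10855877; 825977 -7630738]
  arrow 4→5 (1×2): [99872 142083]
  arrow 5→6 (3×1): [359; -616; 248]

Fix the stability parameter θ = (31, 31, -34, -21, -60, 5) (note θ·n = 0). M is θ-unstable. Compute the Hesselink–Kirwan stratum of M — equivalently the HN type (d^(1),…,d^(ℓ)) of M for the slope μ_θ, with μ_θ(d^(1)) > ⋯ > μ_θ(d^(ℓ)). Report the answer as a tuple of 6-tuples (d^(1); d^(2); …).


Via rank(M_{q-1}∘⋯∘M_p): M ≅ I[1,4], I[1,6], I[2,2], I[6,6]^2.
μ_θ-semistable layers: μ^(1)=31; μ^(2)=5; μ^(3)=7/4; μ^(4)=-53/5

((0, 1, 0, 0, 0, 0); (0, 0, 0, 0, 0, 3); (1, 1, 1, 1, 0, 0); (1, 1, 1, 1, 1, 0))


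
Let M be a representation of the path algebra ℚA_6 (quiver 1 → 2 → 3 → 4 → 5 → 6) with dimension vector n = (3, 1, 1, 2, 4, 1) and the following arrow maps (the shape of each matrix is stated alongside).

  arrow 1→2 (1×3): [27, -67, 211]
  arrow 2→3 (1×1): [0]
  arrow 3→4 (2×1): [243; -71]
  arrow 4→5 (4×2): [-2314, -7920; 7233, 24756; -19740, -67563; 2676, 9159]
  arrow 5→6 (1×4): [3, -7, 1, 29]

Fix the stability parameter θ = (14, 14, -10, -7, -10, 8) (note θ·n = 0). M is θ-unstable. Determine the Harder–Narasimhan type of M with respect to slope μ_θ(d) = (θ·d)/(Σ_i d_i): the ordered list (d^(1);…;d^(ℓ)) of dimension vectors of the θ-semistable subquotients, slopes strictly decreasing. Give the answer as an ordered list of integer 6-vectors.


Via rank(M_{q-1}∘⋯∘M_p): M ≅ I[1,1]^2, I[1,2], I[3,6], I[4,5], I[5,5]^2.
μ_θ-semistable layers: μ^(1)=14; μ^(2)=8; μ^(3)=-17/2; μ^(4)=-10

((3, 1, 0, 0, 0, 0); (0, 0, 0, 0, 0, 1); (0, 0, 0, 2, 2, 0); (0, 0, 1, 0, 2, 0))


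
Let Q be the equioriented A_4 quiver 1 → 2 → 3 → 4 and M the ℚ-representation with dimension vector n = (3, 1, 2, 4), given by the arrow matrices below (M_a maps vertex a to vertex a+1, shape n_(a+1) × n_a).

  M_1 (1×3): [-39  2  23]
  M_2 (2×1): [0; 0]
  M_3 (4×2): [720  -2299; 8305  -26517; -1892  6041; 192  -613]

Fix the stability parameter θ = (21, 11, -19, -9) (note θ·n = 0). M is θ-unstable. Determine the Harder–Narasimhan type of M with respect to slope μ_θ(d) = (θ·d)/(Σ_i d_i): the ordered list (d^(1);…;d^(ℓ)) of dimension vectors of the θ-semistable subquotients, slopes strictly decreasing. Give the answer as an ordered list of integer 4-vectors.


Interval decomposition of M: I[1,1]^2, I[1,2], I[3,4]^2, I[4,4]^2.
HN type (ℓ=4): μ^(1)=21; μ^(2)=16; μ^(3)=-9; μ^(4)=-19

((2, 0, 0, 0); (1, 1, 0, 0); (0, 0, 0, 4); (0, 0, 2, 0))


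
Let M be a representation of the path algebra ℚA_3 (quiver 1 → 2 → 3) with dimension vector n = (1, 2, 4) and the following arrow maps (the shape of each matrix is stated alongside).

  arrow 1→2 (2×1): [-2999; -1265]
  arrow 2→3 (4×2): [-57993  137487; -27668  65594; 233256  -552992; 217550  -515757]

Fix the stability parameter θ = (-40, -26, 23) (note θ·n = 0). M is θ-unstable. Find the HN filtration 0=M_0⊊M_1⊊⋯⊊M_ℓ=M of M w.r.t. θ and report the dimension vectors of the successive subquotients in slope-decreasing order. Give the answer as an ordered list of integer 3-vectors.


Interval decomposition of M: I[1,3], I[2,3], I[3,3]^2.
HN type (ℓ=3): μ^(1)=23; μ^(2)=-26; μ^(3)=-40

((0, 0, 4); (0, 2, 0); (1, 0, 0))


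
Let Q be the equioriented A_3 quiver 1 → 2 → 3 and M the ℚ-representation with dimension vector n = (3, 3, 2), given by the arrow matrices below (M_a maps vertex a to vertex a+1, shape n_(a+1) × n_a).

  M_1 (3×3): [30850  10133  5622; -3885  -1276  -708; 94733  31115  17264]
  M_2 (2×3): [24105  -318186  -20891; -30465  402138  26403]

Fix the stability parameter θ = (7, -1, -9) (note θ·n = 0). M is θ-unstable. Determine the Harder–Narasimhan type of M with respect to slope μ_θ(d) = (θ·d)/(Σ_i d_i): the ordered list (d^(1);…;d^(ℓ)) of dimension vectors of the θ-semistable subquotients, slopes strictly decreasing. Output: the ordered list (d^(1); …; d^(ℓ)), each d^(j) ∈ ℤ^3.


Via rank(M_{q-1}∘⋯∘M_p): M ≅ I[1,2]^2, I[1,3], I[3,3].
μ_θ-semistable layers: μ^(1)=3; μ^(2)=-1; μ^(3)=-9

((2, 2, 0); (1, 1, 1); (0, 0, 1))


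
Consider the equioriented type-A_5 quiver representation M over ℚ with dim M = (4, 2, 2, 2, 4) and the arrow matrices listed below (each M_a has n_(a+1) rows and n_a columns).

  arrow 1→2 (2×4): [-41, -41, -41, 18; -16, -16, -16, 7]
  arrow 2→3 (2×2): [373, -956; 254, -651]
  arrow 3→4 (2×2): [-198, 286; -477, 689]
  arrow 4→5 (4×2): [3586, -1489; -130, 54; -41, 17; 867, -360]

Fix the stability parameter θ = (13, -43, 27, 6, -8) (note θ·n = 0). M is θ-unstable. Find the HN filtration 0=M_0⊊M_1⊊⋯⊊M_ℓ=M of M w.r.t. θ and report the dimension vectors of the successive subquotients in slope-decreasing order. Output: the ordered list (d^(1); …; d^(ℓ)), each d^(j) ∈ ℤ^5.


Barcode: M ≅ I[1,1]^2, I[1,3], I[1,5], I[4,5], I[5,5]^2. HN layers by μ_θ (6 steps, strictly decreasing):
  μ^(1)=27; μ^(2)=13; μ^(3)=25/3; μ^(4)=-1; μ^(5)=-8; μ^(6)=-15

((0, 0, 1, 0, 0); (2, 0, 0, 0, 0); (0, 0, 1, 1, 1); (0, 0, 0, 1, 1); (0, 0, 0, 0, 2); (2, 2, 0, 0, 0))


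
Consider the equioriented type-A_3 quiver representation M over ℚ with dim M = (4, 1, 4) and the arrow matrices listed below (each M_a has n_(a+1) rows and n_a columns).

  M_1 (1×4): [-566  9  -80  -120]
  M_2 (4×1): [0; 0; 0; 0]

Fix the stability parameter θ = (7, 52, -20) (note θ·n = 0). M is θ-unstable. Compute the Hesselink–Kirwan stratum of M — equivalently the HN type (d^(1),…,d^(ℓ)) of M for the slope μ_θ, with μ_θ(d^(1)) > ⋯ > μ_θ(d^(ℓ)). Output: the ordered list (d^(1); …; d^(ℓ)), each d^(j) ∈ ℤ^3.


Barcode: M ≅ I[1,1]^3, I[1,2], I[3,3]^4. HN layers by μ_θ (3 steps, strictly decreasing):
  μ^(1)=52; μ^(2)=7; μ^(3)=-20

((0, 1, 0); (4, 0, 0); (0, 0, 4))


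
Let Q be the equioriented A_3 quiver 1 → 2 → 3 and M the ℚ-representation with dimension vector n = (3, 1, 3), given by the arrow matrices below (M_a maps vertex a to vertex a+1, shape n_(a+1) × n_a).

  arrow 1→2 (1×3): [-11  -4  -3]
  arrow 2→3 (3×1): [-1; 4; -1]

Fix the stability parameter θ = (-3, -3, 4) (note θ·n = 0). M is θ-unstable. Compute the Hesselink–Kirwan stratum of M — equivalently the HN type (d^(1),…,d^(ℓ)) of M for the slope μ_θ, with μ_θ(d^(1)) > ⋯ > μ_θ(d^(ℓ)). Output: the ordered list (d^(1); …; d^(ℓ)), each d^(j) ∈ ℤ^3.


Interval decomposition of M: I[1,1]^2, I[1,3], I[3,3]^2.
HN type (ℓ=2): μ^(1)=4; μ^(2)=-3

((0, 0, 3); (3, 1, 0))


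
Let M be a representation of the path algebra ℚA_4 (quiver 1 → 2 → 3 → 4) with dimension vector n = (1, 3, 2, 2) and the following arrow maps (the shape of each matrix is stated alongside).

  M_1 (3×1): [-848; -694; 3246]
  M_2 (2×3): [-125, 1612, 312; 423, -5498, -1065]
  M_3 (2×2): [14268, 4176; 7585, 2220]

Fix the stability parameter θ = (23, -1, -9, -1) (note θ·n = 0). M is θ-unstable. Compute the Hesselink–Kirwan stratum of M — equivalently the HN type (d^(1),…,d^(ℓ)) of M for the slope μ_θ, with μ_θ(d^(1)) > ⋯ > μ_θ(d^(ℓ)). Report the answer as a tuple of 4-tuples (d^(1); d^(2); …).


Barcode: M ≅ I[1,3], I[2,2], I[2,4], I[4,4]. HN layers by μ_θ (3 steps, strictly decreasing):
  μ^(1)=13/3; μ^(2)=-1; μ^(3)=-5

((1, 1, 1, 0); (0, 1, 0, 2); (0, 1, 1, 0))


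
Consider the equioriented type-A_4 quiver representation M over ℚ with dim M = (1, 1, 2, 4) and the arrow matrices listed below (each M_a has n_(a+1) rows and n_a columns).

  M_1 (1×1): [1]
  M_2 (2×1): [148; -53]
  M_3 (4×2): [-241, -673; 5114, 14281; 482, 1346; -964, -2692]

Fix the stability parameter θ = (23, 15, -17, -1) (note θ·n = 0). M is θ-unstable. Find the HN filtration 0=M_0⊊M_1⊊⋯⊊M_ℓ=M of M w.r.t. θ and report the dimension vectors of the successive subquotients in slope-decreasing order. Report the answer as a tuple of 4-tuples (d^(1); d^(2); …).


Interval decomposition of M: I[1,4], I[3,4], I[4,4]^2.
HN type (ℓ=3): μ^(1)=5; μ^(2)=-1; μ^(3)=-17

((1, 1, 1, 1); (0, 0, 0, 3); (0, 0, 1, 0))


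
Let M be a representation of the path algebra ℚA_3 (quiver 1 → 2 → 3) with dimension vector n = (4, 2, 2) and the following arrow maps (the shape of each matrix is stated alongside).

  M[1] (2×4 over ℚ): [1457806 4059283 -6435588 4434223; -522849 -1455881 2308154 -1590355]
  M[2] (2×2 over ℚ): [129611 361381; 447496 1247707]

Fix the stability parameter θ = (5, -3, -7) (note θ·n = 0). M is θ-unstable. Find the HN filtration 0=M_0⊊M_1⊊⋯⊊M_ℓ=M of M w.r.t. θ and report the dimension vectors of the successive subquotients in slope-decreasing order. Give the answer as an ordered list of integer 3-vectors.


Barcode: M ≅ I[1,1]^2, I[1,3]^2. HN layers by μ_θ (2 steps, strictly decreasing):
  μ^(1)=5; μ^(2)=-5/3

((2, 0, 0); (2, 2, 2))


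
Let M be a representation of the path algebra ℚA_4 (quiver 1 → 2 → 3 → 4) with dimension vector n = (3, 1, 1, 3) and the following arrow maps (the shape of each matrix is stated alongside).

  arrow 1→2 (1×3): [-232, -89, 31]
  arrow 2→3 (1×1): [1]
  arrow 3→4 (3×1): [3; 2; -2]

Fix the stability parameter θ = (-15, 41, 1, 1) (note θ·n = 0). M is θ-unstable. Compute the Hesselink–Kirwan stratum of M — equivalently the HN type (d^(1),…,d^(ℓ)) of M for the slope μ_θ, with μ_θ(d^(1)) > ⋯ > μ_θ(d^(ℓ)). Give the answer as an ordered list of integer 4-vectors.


Via rank(M_{q-1}∘⋯∘M_p): M ≅ I[1,1]^2, I[1,4], I[4,4]^2.
μ_θ-semistable layers: μ^(1)=43/3; μ^(2)=1; μ^(3)=-15

((0, 1, 1, 1); (0, 0, 0, 2); (3, 0, 0, 0))


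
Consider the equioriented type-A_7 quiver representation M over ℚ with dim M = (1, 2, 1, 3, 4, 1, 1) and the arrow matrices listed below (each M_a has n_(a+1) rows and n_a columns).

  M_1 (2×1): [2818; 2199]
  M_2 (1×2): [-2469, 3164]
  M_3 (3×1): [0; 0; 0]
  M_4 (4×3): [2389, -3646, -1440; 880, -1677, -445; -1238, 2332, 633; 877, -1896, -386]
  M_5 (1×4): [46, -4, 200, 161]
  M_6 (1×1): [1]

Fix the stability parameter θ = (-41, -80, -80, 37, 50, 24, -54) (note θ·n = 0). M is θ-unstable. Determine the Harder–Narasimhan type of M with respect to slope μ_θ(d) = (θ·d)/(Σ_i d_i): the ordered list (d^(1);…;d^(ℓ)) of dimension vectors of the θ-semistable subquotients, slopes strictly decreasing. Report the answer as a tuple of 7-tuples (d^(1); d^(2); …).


Barcode: M ≅ I[1,3], I[2,2], I[4,5]^2, I[4,7], I[5,5]. HN layers by μ_θ (5 steps, strictly decreasing):
  μ^(1)=50; μ^(2)=37; μ^(3)=57/4; μ^(4)=-67; μ^(5)=-80

((0, 0, 0, 0, 3, 0, 0); (0, 0, 0, 2, 0, 0, 0); (0, 0, 0, 1, 1, 1, 1); (1, 1, 1, 0, 0, 0, 0); (0, 1, 0, 0, 0, 0, 0))


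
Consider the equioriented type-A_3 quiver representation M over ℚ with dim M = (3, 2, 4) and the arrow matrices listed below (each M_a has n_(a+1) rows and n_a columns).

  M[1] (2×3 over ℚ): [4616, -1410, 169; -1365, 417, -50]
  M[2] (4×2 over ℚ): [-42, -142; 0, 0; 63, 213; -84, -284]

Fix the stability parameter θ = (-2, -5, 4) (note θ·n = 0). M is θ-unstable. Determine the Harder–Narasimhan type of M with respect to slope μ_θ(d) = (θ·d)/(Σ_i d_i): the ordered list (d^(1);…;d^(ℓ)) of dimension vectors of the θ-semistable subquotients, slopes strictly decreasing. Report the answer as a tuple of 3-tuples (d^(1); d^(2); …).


Interval decomposition of M: I[1,1], I[1,2], I[1,3], I[3,3]^3.
HN type (ℓ=3): μ^(1)=4; μ^(2)=-2; μ^(3)=-7/2

((0, 0, 4); (1, 0, 0); (2, 2, 0))


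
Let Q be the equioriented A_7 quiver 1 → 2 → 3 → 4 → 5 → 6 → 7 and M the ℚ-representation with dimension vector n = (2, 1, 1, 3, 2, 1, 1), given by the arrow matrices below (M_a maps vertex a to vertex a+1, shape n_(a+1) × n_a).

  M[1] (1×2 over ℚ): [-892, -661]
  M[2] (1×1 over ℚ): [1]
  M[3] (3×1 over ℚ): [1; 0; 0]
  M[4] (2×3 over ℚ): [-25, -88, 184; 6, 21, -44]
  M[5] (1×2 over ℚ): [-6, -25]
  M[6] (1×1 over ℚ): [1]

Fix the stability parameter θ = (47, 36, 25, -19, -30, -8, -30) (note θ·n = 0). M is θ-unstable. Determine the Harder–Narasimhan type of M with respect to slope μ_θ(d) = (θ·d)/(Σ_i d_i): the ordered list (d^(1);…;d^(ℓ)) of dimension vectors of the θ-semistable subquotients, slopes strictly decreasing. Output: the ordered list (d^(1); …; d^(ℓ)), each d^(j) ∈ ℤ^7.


Barcode: M ≅ I[1,1], I[1,5], I[4,4], I[4,7]. HN layers by μ_θ (4 steps, strictly decreasing):
  μ^(1)=47; μ^(2)=59/5; μ^(3)=-19; μ^(4)=-49/2

((1, 0, 0, 0, 0, 0, 0); (1, 1, 1, 1, 1, 0, 0); (0, 0, 0, 1, 0, 1, 1); (0, 0, 0, 1, 1, 0, 0))


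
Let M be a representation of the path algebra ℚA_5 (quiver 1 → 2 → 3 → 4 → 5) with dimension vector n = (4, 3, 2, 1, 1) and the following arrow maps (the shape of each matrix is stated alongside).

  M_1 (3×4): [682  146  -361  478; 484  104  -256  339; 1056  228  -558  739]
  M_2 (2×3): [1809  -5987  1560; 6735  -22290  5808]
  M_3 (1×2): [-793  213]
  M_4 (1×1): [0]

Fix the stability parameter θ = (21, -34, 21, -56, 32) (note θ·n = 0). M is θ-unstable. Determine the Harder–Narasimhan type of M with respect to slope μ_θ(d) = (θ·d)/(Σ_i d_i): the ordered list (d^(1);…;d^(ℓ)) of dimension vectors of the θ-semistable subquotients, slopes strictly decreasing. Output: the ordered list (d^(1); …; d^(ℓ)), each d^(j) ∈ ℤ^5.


Interval decomposition of M: I[1,1]^2, I[1,3], I[1,4], I[2,2], I[5,5].
HN type (ℓ=5): μ^(1)=32; μ^(2)=21; μ^(3)=-13/2; μ^(4)=-12; μ^(5)=-34

((0, 0, 0, 0, 1); (2, 0, 1, 0, 0); (1, 1, 0, 0, 0); (1, 1, 1, 1, 0); (0, 1, 0, 0, 0))


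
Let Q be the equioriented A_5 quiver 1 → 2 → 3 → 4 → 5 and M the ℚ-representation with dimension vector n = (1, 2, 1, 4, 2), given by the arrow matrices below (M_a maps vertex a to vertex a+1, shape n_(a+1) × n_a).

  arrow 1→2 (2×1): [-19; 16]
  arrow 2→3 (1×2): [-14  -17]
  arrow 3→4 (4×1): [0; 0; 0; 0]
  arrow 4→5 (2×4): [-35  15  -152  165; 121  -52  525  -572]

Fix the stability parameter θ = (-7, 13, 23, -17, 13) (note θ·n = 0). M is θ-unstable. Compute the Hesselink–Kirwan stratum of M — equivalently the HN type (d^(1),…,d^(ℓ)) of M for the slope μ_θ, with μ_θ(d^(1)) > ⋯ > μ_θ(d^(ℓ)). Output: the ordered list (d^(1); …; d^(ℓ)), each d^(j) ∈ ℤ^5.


Interval decomposition of M: I[1,3], I[2,2], I[4,4]^2, I[4,5]^2.
HN type (ℓ=4): μ^(1)=23; μ^(2)=13; μ^(3)=-7; μ^(4)=-17

((0, 0, 1, 0, 0); (0, 2, 0, 0, 2); (1, 0, 0, 0, 0); (0, 0, 0, 4, 0))


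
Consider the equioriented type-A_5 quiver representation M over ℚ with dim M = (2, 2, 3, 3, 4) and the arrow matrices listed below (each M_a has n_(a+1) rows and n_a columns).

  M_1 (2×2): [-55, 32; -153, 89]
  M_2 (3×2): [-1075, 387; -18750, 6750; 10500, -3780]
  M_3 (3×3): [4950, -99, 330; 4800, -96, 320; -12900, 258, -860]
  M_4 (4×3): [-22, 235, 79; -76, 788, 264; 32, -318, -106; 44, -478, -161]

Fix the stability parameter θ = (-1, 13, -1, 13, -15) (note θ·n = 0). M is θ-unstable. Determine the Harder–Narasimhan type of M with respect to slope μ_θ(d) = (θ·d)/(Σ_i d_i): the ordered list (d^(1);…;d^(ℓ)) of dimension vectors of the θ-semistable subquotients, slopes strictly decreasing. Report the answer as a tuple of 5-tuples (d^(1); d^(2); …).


Via rank(M_{q-1}∘⋯∘M_p): M ≅ I[1,2], I[1,3], I[3,3], I[3,5], I[4,5]^2, I[5,5].
μ_θ-semistable layers: μ^(1)=13; μ^(2)=6; μ^(3)=-1; μ^(4)=-15

((0, 1, 0, 0, 0); (0, 1, 1, 0, 0); (2, 0, 2, 3, 3); (0, 0, 0, 0, 1))


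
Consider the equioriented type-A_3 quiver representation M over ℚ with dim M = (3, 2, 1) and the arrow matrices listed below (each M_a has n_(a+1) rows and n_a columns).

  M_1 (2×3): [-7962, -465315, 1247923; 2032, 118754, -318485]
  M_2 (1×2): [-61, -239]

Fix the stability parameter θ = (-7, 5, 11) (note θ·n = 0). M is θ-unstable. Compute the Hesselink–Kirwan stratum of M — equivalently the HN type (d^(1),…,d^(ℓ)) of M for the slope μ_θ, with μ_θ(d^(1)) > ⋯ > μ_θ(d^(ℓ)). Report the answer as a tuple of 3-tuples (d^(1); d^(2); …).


Interval decomposition of M: I[1,1], I[1,2], I[1,3].
HN type (ℓ=3): μ^(1)=11; μ^(2)=5; μ^(3)=-7

((0, 0, 1); (0, 2, 0); (3, 0, 0))


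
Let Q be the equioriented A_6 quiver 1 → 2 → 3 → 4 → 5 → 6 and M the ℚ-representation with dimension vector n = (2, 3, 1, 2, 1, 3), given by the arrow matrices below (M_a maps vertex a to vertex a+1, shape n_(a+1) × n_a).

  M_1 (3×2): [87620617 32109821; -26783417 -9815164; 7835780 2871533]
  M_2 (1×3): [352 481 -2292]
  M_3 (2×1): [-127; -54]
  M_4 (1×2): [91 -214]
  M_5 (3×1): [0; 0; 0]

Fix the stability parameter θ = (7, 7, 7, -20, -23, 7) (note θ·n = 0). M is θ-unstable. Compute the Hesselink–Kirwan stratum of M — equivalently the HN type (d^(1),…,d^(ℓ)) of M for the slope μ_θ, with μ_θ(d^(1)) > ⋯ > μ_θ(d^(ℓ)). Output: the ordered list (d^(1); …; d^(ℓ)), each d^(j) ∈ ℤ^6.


Interval decomposition of M: I[1,2], I[1,5], I[2,2], I[4,4], I[6,6]^3.
HN type (ℓ=3): μ^(1)=7; μ^(2)=-22/5; μ^(3)=-20

((1, 2, 0, 0, 0, 3); (1, 1, 1, 1, 1, 0); (0, 0, 0, 1, 0, 0))


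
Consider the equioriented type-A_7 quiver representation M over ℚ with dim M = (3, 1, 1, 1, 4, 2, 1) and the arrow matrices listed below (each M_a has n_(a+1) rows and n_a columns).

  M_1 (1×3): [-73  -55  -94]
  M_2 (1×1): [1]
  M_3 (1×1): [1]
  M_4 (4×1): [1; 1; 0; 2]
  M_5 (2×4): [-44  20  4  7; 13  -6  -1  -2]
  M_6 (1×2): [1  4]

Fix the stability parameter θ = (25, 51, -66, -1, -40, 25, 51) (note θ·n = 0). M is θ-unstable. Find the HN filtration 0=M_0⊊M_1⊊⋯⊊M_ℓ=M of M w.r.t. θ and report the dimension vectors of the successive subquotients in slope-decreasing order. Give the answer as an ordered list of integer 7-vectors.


Barcode: M ≅ I[1,1]^2, I[1,7], I[5,5]^2, I[5,6]. HN layers by μ_θ (4 steps, strictly decreasing):
  μ^(1)=51; μ^(2)=25; μ^(3)=-31/5; μ^(4)=-40

((0, 0, 0, 0, 0, 0, 1); (2, 0, 0, 0, 0, 2, 0); (1, 1, 1, 1, 1, 0, 0); (0, 0, 0, 0, 3, 0, 0))


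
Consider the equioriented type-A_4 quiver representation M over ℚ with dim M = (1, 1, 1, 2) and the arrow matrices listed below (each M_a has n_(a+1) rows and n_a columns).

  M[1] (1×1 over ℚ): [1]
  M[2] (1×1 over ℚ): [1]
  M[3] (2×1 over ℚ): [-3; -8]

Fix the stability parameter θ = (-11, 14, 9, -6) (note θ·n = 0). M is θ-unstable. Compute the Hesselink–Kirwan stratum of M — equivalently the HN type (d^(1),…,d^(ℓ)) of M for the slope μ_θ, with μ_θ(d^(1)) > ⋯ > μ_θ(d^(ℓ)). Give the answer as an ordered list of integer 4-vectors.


Via rank(M_{q-1}∘⋯∘M_p): M ≅ I[1,4], I[4,4].
μ_θ-semistable layers: μ^(1)=17/3; μ^(2)=-6; μ^(3)=-11

((0, 1, 1, 1); (0, 0, 0, 1); (1, 0, 0, 0))


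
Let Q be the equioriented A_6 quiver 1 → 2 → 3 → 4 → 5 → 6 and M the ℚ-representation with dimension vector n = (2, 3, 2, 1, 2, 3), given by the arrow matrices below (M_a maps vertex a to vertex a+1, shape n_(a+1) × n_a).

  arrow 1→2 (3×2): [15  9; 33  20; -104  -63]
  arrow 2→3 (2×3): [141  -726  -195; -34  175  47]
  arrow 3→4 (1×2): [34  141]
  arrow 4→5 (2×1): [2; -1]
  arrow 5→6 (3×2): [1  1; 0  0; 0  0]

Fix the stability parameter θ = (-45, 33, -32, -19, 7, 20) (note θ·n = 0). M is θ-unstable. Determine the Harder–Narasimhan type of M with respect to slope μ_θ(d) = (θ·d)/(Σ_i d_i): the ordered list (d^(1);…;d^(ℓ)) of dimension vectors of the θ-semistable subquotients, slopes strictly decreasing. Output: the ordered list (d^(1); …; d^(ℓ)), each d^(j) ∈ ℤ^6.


Interval decomposition of M: I[1,3], I[1,6], I[2,2], I[5,5], I[6,6]^2.
HN type (ℓ=6): μ^(1)=33; μ^(2)=20; μ^(3)=7; μ^(4)=1/2; μ^(5)=-6; μ^(6)=-45

((0, 1, 0, 0, 0, 0); (0, 0, 0, 0, 0, 3); (0, 0, 0, 0, 2, 0); (0, 1, 1, 0, 0, 0); (0, 1, 1, 1, 0, 0); (2, 0, 0, 0, 0, 0))


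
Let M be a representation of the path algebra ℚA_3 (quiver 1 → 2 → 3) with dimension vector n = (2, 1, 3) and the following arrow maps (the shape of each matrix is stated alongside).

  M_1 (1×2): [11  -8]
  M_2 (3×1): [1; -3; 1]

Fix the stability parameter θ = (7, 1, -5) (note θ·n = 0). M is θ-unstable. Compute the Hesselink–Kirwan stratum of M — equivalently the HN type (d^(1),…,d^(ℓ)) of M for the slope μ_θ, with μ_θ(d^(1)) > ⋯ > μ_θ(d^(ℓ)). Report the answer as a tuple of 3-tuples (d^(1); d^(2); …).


Via rank(M_{q-1}∘⋯∘M_p): M ≅ I[1,1], I[1,3], I[3,3]^2.
μ_θ-semistable layers: μ^(1)=7; μ^(2)=1; μ^(3)=-5

((1, 0, 0); (1, 1, 1); (0, 0, 2))


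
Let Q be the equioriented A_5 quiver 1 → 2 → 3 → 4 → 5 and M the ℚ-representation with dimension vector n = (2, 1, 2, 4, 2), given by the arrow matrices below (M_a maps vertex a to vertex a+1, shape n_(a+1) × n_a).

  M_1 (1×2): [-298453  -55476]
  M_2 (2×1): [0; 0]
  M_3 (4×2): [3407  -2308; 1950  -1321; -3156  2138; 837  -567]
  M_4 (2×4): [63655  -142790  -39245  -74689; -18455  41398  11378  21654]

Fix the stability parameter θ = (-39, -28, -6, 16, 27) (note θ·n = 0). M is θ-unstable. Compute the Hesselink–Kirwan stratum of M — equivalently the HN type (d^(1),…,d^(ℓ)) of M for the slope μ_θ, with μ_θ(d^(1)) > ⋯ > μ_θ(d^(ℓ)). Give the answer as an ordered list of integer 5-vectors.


Via rank(M_{q-1}∘⋯∘M_p): M ≅ I[1,1], I[1,2], I[3,5]^2, I[4,4]^2.
μ_θ-semistable layers: μ^(1)=27; μ^(2)=16; μ^(3)=-6; μ^(4)=-28; μ^(5)=-39

((0, 0, 0, 0, 2); (0, 0, 0, 4, 0); (0, 0, 2, 0, 0); (0, 1, 0, 0, 0); (2, 0, 0, 0, 0))


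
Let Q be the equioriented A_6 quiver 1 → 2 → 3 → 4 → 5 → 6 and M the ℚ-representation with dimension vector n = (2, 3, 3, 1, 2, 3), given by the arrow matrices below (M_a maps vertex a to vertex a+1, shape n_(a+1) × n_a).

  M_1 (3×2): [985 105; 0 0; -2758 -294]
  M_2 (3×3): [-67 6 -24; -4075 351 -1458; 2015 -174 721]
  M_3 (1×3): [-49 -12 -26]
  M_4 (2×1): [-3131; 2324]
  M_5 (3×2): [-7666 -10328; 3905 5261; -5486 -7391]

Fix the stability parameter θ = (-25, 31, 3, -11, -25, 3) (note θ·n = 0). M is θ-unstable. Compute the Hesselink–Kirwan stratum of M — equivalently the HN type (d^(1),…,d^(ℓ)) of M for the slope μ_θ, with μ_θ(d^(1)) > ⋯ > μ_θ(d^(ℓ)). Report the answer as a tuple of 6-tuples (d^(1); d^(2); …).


Barcode: M ≅ I[1,1], I[1,6], I[2,3]^2, I[5,6], I[6,6]. HN layers by μ_θ (4 steps, strictly decreasing):
  μ^(1)=17; μ^(2)=3; μ^(3)=-1/2; μ^(4)=-25

((0, 2, 2, 0, 0, 0); (0, 0, 0, 0, 0, 3); (0, 1, 1, 1, 1, 0); (2, 0, 0, 0, 1, 0))


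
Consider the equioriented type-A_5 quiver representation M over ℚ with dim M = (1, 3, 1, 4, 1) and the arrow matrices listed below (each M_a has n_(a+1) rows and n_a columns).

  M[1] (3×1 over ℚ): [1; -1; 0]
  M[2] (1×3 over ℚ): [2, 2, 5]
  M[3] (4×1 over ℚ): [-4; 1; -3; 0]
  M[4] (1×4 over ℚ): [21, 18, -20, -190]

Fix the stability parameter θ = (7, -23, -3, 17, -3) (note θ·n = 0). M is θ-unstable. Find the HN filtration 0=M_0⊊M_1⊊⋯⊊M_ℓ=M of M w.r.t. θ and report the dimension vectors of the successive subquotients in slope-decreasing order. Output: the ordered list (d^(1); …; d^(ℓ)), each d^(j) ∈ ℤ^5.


Barcode: M ≅ I[1,2], I[2,2], I[2,5], I[4,4]^3. HN layers by μ_θ (5 steps, strictly decreasing):
  μ^(1)=17; μ^(2)=7; μ^(3)=-3; μ^(4)=-8; μ^(5)=-23

((0, 0, 0, 3, 0); (0, 0, 0, 1, 1); (0, 0, 1, 0, 0); (1, 1, 0, 0, 0); (0, 2, 0, 0, 0))


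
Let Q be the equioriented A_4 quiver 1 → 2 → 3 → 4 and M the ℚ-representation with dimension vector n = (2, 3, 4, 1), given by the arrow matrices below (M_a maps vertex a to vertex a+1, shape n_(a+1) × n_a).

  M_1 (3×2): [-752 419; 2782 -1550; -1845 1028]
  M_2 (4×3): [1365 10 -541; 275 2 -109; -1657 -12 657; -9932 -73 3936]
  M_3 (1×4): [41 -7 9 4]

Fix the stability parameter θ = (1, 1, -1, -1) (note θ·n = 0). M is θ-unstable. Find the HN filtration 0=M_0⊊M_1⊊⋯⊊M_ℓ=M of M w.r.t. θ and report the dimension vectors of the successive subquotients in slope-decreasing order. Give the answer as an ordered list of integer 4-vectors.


Barcode: M ≅ I[1,3], I[1,4], I[2,3], I[3,3]. HN layers by μ_θ (3 steps, strictly decreasing):
  μ^(1)=1/3; μ^(2)=0; μ^(3)=-1

((1, 1, 1, 0); (1, 2, 2, 1); (0, 0, 1, 0))


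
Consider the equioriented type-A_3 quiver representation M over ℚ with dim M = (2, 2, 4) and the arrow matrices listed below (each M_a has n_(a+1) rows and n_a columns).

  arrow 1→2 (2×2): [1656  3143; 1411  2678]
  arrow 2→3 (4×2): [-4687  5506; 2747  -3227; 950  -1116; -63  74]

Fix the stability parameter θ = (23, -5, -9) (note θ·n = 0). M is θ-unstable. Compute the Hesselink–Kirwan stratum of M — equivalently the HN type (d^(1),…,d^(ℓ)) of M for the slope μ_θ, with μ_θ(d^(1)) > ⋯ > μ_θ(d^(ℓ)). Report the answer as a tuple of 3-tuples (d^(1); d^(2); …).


Barcode: M ≅ I[1,3]^2, I[3,3]^2. HN layers by μ_θ (2 steps, strictly decreasing):
  μ^(1)=3; μ^(2)=-9

((2, 2, 2); (0, 0, 2))


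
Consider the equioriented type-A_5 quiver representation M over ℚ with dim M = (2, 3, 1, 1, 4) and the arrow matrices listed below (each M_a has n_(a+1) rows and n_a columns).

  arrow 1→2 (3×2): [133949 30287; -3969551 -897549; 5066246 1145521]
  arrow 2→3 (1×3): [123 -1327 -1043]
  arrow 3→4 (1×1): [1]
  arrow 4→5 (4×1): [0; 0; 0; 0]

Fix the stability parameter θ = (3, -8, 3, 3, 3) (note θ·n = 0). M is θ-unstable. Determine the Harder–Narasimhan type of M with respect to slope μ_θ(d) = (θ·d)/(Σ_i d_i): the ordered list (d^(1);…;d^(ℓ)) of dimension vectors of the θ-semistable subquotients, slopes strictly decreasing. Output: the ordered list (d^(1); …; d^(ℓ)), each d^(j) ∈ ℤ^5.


Via rank(M_{q-1}∘⋯∘M_p): M ≅ I[1,2], I[1,4], I[2,2], I[5,5]^4.
μ_θ-semistable layers: μ^(1)=3; μ^(2)=-5/2; μ^(3)=-8

((0, 0, 1, 1, 4); (2, 2, 0, 0, 0); (0, 1, 0, 0, 0))


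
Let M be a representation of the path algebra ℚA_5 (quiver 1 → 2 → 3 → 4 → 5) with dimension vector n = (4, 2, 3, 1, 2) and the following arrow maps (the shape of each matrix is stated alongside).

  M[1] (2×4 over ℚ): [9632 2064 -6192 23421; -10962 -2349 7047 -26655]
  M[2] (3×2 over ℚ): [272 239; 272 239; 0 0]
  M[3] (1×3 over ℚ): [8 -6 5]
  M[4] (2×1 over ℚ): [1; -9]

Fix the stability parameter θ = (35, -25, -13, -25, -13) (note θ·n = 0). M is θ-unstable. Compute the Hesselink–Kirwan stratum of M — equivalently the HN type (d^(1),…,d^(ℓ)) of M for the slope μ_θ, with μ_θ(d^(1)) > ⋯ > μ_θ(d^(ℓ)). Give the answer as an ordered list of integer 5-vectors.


Barcode: M ≅ I[1,1]^2, I[1,2], I[1,5], I[3,3]^2, I[5,5]. HN layers by μ_θ (4 steps, strictly decreasing):
  μ^(1)=35; μ^(2)=5; μ^(3)=-41/5; μ^(4)=-13

((2, 0, 0, 0, 0); (1, 1, 0, 0, 0); (1, 1, 1, 1, 1); (0, 0, 2, 0, 1))


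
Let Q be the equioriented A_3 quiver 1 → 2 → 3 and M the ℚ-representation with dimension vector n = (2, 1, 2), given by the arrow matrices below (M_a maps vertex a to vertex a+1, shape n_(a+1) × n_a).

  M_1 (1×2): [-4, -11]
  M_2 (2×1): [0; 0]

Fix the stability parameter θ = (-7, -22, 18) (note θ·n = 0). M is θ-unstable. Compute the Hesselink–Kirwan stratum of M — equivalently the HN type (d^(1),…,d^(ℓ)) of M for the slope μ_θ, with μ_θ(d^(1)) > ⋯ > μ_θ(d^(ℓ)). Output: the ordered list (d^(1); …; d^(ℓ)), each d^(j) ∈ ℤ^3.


Barcode: M ≅ I[1,1], I[1,2], I[3,3]^2. HN layers by μ_θ (3 steps, strictly decreasing):
  μ^(1)=18; μ^(2)=-7; μ^(3)=-29/2

((0, 0, 2); (1, 0, 0); (1, 1, 0))


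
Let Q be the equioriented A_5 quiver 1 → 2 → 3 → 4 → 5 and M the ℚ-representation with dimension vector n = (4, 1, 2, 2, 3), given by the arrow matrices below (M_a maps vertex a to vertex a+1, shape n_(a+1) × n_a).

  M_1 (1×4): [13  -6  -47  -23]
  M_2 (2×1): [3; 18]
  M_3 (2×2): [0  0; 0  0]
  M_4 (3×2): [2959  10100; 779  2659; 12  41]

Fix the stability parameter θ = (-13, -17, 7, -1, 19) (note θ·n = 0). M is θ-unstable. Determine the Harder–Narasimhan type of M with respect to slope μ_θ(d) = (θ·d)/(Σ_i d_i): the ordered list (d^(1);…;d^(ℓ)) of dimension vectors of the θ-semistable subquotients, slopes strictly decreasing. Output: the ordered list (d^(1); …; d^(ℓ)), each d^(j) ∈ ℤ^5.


Barcode: M ≅ I[1,1]^3, I[1,3], I[3,3], I[4,5]^2, I[5,5]. HN layers by μ_θ (5 steps, strictly decreasing):
  μ^(1)=19; μ^(2)=7; μ^(3)=-1; μ^(4)=-13; μ^(5)=-15

((0, 0, 0, 0, 3); (0, 0, 2, 0, 0); (0, 0, 0, 2, 0); (3, 0, 0, 0, 0); (1, 1, 0, 0, 0))


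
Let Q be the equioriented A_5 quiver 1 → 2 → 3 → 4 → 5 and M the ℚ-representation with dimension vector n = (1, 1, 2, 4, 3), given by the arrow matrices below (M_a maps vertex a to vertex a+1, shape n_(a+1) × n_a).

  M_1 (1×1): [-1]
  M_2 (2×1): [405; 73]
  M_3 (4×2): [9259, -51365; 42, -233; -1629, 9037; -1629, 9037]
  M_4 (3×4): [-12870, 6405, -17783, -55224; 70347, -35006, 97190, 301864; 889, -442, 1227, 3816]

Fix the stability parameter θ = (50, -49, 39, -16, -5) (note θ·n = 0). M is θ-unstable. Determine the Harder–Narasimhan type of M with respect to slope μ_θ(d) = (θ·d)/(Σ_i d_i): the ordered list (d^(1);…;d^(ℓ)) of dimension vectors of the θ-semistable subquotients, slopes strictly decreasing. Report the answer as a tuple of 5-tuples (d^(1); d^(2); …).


Interval decomposition of M: I[1,5], I[3,5], I[4,4], I[4,5].
HN type (ℓ=4): μ^(1)=6; μ^(2)=1/2; μ^(3)=-5; μ^(4)=-16

((0, 0, 2, 2, 2); (1, 1, 0, 0, 0); (0, 0, 0, 0, 1); (0, 0, 0, 2, 0))


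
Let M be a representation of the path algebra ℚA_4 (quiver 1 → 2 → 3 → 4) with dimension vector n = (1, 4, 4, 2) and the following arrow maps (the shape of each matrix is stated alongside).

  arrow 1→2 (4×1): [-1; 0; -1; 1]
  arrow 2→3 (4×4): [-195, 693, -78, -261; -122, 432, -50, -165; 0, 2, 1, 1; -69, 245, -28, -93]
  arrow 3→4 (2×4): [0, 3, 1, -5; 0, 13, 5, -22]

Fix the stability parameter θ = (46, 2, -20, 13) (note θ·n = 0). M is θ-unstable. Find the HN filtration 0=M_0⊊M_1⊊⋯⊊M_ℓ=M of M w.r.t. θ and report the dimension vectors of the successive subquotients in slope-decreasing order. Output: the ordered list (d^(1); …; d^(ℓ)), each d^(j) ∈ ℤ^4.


Interval decomposition of M: I[1,4], I[2,3]^2, I[2,4].
HN type (ℓ=3): μ^(1)=13; μ^(2)=28/3; μ^(3)=-9

((0, 0, 0, 2); (1, 1, 1, 0); (0, 3, 3, 0))


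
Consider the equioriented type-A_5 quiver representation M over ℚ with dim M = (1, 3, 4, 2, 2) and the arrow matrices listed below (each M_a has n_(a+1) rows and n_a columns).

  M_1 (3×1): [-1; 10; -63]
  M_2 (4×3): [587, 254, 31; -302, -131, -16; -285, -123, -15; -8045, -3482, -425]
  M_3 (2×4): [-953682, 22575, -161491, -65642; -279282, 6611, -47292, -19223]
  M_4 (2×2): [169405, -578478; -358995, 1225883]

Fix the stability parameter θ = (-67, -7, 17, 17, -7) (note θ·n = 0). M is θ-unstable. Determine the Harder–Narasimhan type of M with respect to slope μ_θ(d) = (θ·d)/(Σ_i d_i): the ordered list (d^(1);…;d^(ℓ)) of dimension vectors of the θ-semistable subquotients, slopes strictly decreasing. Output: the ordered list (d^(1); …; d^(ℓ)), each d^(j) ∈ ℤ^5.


Barcode: M ≅ I[1,2], I[2,5]^2, I[3,3]^2. HN layers by μ_θ (4 steps, strictly decreasing):
  μ^(1)=17; μ^(2)=9; μ^(3)=-7; μ^(4)=-67

((0, 0, 2, 0, 0); (0, 0, 2, 2, 2); (0, 3, 0, 0, 0); (1, 0, 0, 0, 0))


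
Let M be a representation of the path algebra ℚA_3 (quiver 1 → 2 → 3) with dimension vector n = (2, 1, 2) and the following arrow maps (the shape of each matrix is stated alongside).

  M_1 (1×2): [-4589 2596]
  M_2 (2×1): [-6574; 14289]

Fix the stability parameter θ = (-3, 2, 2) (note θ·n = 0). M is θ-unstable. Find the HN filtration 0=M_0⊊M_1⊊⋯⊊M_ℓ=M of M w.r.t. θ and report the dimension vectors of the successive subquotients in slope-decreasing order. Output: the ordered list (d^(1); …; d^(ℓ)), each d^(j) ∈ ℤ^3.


Interval decomposition of M: I[1,1], I[1,3], I[3,3].
HN type (ℓ=2): μ^(1)=2; μ^(2)=-3

((0, 1, 2); (2, 0, 0))


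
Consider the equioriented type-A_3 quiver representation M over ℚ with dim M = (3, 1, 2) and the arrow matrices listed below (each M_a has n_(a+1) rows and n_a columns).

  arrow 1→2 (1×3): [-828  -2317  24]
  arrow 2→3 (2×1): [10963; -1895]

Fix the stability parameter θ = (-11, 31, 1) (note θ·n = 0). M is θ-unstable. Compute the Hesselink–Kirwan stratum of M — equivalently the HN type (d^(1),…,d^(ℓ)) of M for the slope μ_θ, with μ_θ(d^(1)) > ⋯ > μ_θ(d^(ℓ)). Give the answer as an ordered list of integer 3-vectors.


Barcode: M ≅ I[1,1]^2, I[1,3], I[3,3]. HN layers by μ_θ (3 steps, strictly decreasing):
  μ^(1)=16; μ^(2)=1; μ^(3)=-11

((0, 1, 1); (0, 0, 1); (3, 0, 0))


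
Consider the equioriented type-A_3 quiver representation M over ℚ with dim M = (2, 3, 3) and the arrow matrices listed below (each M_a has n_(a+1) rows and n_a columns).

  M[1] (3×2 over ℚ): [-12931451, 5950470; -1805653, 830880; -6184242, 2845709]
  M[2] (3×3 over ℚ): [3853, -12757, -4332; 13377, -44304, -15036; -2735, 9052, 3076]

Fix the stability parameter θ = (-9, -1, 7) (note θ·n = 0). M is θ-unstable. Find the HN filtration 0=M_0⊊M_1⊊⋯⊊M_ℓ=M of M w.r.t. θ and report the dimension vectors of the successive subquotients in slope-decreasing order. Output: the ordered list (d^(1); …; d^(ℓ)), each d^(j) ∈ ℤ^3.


Via rank(M_{q-1}∘⋯∘M_p): M ≅ I[1,3]^2, I[2,2], I[3,3].
μ_θ-semistable layers: μ^(1)=7; μ^(2)=-1; μ^(3)=-9

((0, 0, 3); (0, 3, 0); (2, 0, 0))


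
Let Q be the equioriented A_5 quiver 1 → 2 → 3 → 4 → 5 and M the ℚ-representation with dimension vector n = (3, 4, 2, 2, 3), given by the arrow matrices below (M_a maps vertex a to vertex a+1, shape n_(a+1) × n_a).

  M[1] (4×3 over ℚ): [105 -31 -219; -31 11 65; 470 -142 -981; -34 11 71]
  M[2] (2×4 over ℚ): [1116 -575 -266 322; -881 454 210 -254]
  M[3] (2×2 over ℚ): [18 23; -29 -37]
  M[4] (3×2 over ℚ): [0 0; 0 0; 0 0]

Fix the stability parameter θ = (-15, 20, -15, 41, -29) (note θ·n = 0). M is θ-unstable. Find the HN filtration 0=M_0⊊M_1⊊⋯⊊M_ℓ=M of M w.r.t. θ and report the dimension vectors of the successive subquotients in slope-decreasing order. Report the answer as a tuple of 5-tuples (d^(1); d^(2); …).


Via rank(M_{q-1}∘⋯∘M_p): M ≅ I[1,2], I[1,4]^2, I[2,2], I[5,5]^3.
μ_θ-semistable layers: μ^(1)=41; μ^(2)=20; μ^(3)=5/2; μ^(4)=-15; μ^(5)=-29

((0, 0, 0, 2, 0); (0, 2, 0, 0, 0); (0, 2, 2, 0, 0); (3, 0, 0, 0, 0); (0, 0, 0, 0, 3))


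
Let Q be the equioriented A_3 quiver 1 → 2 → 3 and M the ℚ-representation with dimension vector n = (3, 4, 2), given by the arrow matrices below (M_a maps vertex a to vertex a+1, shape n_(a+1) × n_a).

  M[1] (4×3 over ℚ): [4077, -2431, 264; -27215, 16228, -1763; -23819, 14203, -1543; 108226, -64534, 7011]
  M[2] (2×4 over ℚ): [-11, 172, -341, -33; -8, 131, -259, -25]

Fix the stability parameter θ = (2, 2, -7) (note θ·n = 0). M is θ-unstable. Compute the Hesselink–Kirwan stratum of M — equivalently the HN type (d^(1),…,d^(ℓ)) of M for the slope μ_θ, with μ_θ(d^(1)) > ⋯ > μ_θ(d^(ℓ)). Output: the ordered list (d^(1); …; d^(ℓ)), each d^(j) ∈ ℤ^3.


Via rank(M_{q-1}∘⋯∘M_p): M ≅ I[1,2], I[1,3]^2, I[2,2].
μ_θ-semistable layers: μ^(1)=2; μ^(2)=-1

((1, 2, 0); (2, 2, 2))


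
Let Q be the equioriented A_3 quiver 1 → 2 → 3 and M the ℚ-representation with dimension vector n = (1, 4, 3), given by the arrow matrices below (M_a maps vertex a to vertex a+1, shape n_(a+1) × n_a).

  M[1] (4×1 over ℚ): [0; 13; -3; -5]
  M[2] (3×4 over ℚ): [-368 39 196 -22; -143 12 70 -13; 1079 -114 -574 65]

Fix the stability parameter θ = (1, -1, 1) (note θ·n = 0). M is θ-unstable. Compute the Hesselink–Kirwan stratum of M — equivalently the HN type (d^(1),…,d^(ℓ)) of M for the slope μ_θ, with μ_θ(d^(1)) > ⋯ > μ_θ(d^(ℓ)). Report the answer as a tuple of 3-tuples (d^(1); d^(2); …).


Interval decomposition of M: I[1,3], I[2,2]^2, I[2,3], I[3,3].
HN type (ℓ=3): μ^(1)=1; μ^(2)=0; μ^(3)=-1

((0, 0, 3); (1, 1, 0); (0, 3, 0))


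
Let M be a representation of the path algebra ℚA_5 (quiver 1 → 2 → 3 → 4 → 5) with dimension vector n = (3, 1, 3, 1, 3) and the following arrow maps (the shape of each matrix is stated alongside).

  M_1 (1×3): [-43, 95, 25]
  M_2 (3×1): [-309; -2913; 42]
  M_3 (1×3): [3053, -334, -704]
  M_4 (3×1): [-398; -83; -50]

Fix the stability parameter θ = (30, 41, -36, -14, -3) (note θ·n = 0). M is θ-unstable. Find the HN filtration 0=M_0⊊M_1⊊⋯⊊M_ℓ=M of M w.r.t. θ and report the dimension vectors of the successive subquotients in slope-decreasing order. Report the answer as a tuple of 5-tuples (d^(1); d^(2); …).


Interval decomposition of M: I[1,1]^2, I[1,5], I[3,3]^2, I[5,5]^2.
HN type (ℓ=4): μ^(1)=30; μ^(2)=18/5; μ^(3)=-3; μ^(4)=-36

((2, 0, 0, 0, 0); (1, 1, 1, 1, 1); (0, 0, 0, 0, 2); (0, 0, 2, 0, 0))


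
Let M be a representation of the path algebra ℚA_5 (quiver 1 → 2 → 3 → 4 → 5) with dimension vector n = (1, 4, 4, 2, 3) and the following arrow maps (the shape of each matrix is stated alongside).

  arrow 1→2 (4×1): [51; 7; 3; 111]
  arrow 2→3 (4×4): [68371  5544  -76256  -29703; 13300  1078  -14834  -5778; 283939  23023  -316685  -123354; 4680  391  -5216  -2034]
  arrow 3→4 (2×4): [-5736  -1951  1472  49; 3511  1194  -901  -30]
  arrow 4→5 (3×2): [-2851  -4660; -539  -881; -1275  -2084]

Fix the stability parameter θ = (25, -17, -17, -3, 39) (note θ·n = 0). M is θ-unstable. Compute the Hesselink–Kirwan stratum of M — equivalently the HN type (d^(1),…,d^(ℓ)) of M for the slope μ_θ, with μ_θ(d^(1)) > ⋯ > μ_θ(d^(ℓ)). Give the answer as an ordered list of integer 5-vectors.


Via rank(M_{q-1}∘⋯∘M_p): M ≅ I[1,5], I[2,2], I[2,3], I[2,5], I[3,3], I[5,5].
μ_θ-semistable layers: μ^(1)=39; μ^(2)=-3; μ^(3)=-17

((0, 0, 0, 0, 3); (1, 1, 1, 2, 0); (0, 3, 3, 0, 0))


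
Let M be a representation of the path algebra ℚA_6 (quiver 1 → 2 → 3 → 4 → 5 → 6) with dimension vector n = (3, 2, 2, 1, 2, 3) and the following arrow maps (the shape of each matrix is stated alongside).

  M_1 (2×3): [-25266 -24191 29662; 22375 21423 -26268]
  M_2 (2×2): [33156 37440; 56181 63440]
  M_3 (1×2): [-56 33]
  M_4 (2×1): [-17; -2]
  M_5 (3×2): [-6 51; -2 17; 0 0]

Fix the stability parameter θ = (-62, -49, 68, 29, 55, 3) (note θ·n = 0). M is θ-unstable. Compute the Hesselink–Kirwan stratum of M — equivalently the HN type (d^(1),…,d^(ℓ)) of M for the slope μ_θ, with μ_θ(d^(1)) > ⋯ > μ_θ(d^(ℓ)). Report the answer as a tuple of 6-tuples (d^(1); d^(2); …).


Barcode: M ≅ I[1,1], I[1,2], I[1,5], I[3,3], I[5,6], I[6,6]^2. HN layers by μ_θ (7 steps, strictly decreasing):
  μ^(1)=68; μ^(2)=55; μ^(3)=97/2; μ^(4)=29; μ^(5)=3; μ^(6)=-49; μ^(7)=-62

((0, 0, 1, 0, 0, 0); (0, 0, 0, 0, 1, 0); (0, 0, 1, 1, 0, 0); (0, 0, 0, 0, 1, 1); (0, 0, 0, 0, 0, 2); (0, 2, 0, 0, 0, 0); (3, 0, 0, 0, 0, 0))
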